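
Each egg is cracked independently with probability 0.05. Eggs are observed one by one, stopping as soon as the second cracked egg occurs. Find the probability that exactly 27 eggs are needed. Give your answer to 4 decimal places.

0.0180

Y = trial on which the second success occurs; negative binomial, r=2, p=0.05.
P(Y=27) = C(26,1) · p^2 · (1−p)^25
= 26 · 0.0025 · 0.27739 = 0.018030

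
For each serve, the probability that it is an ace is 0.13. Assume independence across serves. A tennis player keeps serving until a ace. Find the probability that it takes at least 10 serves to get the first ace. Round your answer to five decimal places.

0.28554

Y = number of serves to the first success; geometric, p = 0.13.
P(Y > 9) = P(first 9 all fail) = (1−p)^9 = 0.2855442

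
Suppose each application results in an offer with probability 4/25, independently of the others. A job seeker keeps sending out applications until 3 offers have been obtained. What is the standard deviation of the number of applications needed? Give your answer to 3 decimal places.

9.922

Y = total applications until the third success; negative binomial with r=3, p=0.16.
SD(Y) = √[r(1−p)/p²] = √(98.43750) = 9.92157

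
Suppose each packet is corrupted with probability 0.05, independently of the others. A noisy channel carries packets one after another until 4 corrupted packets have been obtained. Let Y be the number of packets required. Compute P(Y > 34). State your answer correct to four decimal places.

Needing more than 34 packets ⇔ fewer than 4 successes in the first 34. With X ~ Binomial(34, 0.05), P(Y > 34) = P(X ≤ 3).
  k=0: C(34,0)·0.05^0·0.95^34 = 0.174825
  k=1: C(34,1)·0.05^1·0.95^33 = 0.312844
  k=2: C(34,2)·0.05^2·0.95^32 = 0.271680
  k=3: C(34,3)·0.05^3·0.95^31 = 0.152522
P(X ≤ 3) = 0.911871

0.9119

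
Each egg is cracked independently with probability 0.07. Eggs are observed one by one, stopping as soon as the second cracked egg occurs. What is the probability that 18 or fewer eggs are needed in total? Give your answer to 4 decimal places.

0.3622

Finishing within 18 eggs ⇔ at least 2 successes in the first 18. With X ~ Binomial(18, 0.07), P(Y ≤ 18) = 1 − P(X ≤ 1).
  k=0: C(18,0)·0.07^0·0.93^18 = 0.270828
  k=1: C(18,1)·0.07^1·0.93^17 = 0.366928
1 − 0.637756 = 0.362244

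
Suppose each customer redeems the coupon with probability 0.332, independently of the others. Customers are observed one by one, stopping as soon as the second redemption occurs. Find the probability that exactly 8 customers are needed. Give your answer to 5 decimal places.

Y = trial on which the second success occurs; negative binomial, r=2, p=0.332.
P(Y=8) = C(7,1) · p^2 · (1−p)^6
= 7 · 0.11022 · 0.08885 = 0.0685540

0.06855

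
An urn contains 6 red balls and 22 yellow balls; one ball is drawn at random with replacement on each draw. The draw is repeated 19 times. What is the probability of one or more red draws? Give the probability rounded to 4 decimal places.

P(at least one) = 1 − P(none) = 1 − (1 − 0.214286)^19
= 1 − 0.010234 = 0.989766

0.9898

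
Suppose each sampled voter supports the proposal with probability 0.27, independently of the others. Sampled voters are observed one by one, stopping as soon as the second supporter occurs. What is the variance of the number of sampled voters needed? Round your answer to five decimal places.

Y = total sampled voters until the second success; negative binomial with r=2, p=0.27.
Var(Y) = r(1−p)/p² = 2·0.73 / 0.27² = 20.0274348

20.02743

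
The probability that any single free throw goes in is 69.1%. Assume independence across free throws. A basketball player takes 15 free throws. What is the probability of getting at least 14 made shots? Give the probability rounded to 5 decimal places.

X ~ Binomial(15, 0.691); P(X ≥ 14) = Σ C(15,k) p^k (1−p)^(15−k) over k:
  k=14: C(15,14)·0.691^14·0.309^1 = 0.0262266
  k=15: C(15,15)·0.691^15·0.309^0 = 0.0039099
Total = 0.0301366

0.03014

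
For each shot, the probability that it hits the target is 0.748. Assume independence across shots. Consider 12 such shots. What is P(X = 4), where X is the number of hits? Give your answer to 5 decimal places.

0.00252

X ~ Binomial(n=12, p=0.748).
P(X=4) = C(12,4) · p^4 · (1−p)^8
= 495 · 0.31304 · 1.6263e-05 = 0.0025201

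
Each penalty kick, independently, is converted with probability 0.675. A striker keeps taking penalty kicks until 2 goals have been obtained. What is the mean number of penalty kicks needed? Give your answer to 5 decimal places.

Y = total penalty kicks until the second success; negative binomial with r=2, p=0.675.
E[Y] = r / p = 2 / 0.675 = 2.9629630

2.96296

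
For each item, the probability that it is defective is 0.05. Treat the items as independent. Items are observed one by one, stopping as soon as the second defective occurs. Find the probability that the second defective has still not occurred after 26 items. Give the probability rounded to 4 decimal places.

0.6241

Needing more than 26 items ⇔ fewer than 2 successes in the first 26. With X ~ Binomial(26, 0.05), P(Y > 26) = P(X ≤ 1).
  k=0: C(26,0)·0.05^0·0.95^26 = 0.263520
  k=1: C(26,1)·0.05^1·0.95^25 = 0.360606
P(X ≤ 1) = 0.624127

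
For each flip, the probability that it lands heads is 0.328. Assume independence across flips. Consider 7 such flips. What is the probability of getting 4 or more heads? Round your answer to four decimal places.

X ~ Binomial(7, 0.328); P(X ≥ 4) = Σ C(7,k) p^k (1−p)^(7−k) over k:
  k=4: C(7,4)·0.328^4·0.672^3 = 0.122934
  k=5: C(7,5)·0.328^5·0.672^2 = 0.036002
  k=6: C(7,6)·0.328^6·0.672^1 = 0.005857
  k=7: C(7,7)·0.328^7·0.672^0 = 0.000408
Total = 0.165202

0.1652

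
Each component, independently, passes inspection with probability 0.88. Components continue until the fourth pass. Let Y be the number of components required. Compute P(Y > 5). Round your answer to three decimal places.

0.112

Needing more than 5 components ⇔ fewer than 4 successes in the first 5. With X ~ Binomial(5, 0.88), P(Y > 5) = P(X ≤ 3).
  k=0: C(5,0)·0.88^0·0.12^5 = 0.00002
  k=1: C(5,1)·0.88^1·0.12^4 = 0.00091
  k=2: C(5,2)·0.88^2·0.12^3 = 0.01338
  k=3: C(5,3)·0.88^3·0.12^2 = 0.09813
P(X ≤ 3) = 0.11245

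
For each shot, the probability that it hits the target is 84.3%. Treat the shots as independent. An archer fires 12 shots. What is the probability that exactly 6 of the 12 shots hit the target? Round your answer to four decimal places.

0.0050

X ~ Binomial(n=12, p=0.843).
P(X=6) = C(12,6) · p^6 · (1−p)^6
= 924 · 0.35889 · 1.4976e-05 = 0.004966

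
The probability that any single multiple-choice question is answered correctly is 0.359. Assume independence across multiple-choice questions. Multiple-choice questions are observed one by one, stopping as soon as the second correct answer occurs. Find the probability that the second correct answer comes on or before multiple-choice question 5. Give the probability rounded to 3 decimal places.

Finishing within 5 multiple-choice questions ⇔ at least 2 successes in the first 5. With X ~ Binomial(5, 0.359), P(Y ≤ 5) = 1 − P(X ≤ 1).
  k=0: C(5,0)·0.359^0·0.641^5 = 0.10822
  k=1: C(5,1)·0.359^1·0.641^4 = 0.30304
1 − 0.41125 = 0.58875

0.589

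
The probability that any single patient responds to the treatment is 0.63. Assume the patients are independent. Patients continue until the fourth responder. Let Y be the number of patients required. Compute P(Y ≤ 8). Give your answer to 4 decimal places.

0.8693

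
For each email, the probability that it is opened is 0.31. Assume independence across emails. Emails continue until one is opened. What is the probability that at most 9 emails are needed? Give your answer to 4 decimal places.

Y = number of emails to the first success; geometric, p = 0.31.
P(Y ≤ 9) = 1 − (1−p)^9 = 1 − 0.035452 = 0.964548

0.9645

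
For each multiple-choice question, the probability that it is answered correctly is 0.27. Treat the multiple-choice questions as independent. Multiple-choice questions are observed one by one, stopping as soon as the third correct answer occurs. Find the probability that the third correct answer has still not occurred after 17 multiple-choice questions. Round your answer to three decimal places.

Needing more than 17 multiple-choice questions ⇔ fewer than 3 successes in the first 17. With X ~ Binomial(17, 0.27), P(Y > 17) = P(X ≤ 2).
  k=0: C(17,0)·0.27^0·0.73^17 = 0.00475
  k=1: C(17,1)·0.27^1·0.73^16 = 0.02985
  k=2: C(17,2)·0.27^2·0.73^15 = 0.08833
P(X ≤ 2) = 0.12293

0.123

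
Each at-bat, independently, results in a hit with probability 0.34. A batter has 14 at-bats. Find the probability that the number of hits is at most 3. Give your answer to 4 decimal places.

X ~ Binomial(14, 0.34); P(X ≤ 3) = Σ C(14,k) p^k (1−p)^(14−k) over k:
  k=0: C(14,0)·0.34^0·0.66^14 = 0.002976
  k=1: C(14,1)·0.34^1·0.66^13 = 0.021462
  k=2: C(14,2)·0.34^2·0.66^12 = 0.071866
  k=3: C(14,3)·0.34^3·0.66^11 = 0.148089
Total = 0.244393

0.2444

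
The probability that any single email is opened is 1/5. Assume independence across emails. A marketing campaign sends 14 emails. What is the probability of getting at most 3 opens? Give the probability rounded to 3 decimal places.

X ~ Binomial(14, 0.20); P(X ≤ 3) = Σ C(14,k) p^k (1−p)^(14−k) over k:
  k=0: C(14,0)·0.20^0·0.80^14 = 0.04398
  k=1: C(14,1)·0.20^1·0.80^13 = 0.15393
  k=2: C(14,2)·0.20^2·0.80^12 = 0.25014
  k=3: C(14,3)·0.20^3·0.80^11 = 0.25014
Total = 0.69819

0.698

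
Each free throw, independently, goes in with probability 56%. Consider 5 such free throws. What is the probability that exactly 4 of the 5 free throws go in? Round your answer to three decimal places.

X ~ Binomial(n=5, p=0.56).
P(X=4) = C(5,4) · p^4 · (1−p)^1
= 5 · 0.098345 · 0.44 = 0.21636

0.216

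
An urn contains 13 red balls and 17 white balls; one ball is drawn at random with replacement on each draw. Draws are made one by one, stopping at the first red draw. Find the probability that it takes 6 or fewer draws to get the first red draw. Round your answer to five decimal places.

Y = number of draws to the first success; geometric, p = 0.433333.
P(Y ≤ 6) = 1 − (1−p)^6 = 1 − 0.0331105 = 0.9668895

0.96689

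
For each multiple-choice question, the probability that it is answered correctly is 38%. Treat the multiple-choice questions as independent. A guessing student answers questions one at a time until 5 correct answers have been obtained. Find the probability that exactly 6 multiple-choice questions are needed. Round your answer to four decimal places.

Y = trial on which the fifth success occurs; negative binomial, r=5, p=0.38.
P(Y=6) = C(5,4) · p^5 · (1−p)^1
= 5 · 0.0079235 · 0.62 = 0.024563

0.0246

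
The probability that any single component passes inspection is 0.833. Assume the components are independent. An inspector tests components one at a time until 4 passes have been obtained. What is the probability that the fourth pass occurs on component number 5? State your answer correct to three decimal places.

Y = trial on which the fourth success occurs; negative binomial, r=4, p=0.833.
P(Y=5) = C(4,3) · p^4 · (1−p)^1
= 4 · 0.48148 · 0.167 = 0.32163

0.322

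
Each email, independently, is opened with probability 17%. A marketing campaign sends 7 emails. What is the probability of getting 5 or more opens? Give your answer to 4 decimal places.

0.0022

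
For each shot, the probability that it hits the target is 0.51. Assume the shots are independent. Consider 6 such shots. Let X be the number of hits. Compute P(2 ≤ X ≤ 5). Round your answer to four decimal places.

X ~ Binomial(6, 0.51); P(2 ≤ X ≤ 5) = Σ C(6,k) p^k (1−p)^(6−k) over k:
  k=2: C(6,2)·0.51^2·0.49^4 = 0.224914
  k=3: C(6,3)·0.51^3·0.49^3 = 0.312125
  k=4: C(6,4)·0.51^4·0.49^2 = 0.243649
  k=5: C(6,5)·0.51^5·0.49^1 = 0.101437
Total = 0.882125

0.8821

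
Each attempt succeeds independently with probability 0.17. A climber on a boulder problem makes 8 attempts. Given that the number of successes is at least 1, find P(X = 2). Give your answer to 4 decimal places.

X ~ Binomial(8, 0.17). Want P(X=2 | X≥1) = P(X=2) / P(X≥1).
P(X=2) = C(8,2)·0.17^2·0.83^6 = 0.264560
P(X≥1) = 1 − 0.225229 = 0.774771
Ratio = 0.264560 / 0.774771 = 0.341469

0.3415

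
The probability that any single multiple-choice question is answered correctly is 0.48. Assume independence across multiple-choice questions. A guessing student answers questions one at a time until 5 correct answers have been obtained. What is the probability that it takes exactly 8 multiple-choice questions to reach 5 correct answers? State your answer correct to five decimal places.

Y = trial on which the fifth success occurs; negative binomial, r=5, p=0.48.
P(Y=8) = C(7,4) · p^5 · (1−p)^3
= 35 · 0.02548 · 0.14061 = 0.1253962

0.12540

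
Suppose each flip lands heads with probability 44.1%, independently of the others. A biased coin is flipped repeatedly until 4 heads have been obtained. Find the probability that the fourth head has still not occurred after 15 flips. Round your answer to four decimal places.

0.0490

Needing more than 15 flips ⇔ fewer than 4 successes in the first 15. With X ~ Binomial(15, 0.441), P(Y > 15) = P(X ≤ 3).
  k=0: C(15,0)·0.441^0·0.559^15 = 0.000163
  k=1: C(15,1)·0.441^1·0.559^14 = 0.001924
  k=2: C(15,2)·0.441^2·0.559^13 = 0.010627
  k=3: C(15,3)·0.441^3·0.559^12 = 0.036330
P(X ≤ 3) = 0.049045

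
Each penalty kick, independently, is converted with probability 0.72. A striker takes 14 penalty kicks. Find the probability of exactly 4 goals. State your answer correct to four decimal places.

X ~ Binomial(n=14, p=0.72).
P(X=4) = C(14,4) · p^4 · (1−p)^10
= 1001 · 0.26874 · 2.962e-06 = 0.000797

0.0008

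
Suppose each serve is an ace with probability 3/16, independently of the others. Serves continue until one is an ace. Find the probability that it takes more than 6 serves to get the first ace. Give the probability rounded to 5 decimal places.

0.28770

Y = number of serves to the first success; geometric, p = 0.1875.
P(Y > 6) = P(first 6 all fail) = (1−p)^6 = 0.2877002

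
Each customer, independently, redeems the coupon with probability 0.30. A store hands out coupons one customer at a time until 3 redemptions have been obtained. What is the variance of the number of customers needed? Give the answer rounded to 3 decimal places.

Y = total customers until the third success; negative binomial with r=3, p=0.30.
Var(Y) = r(1−p)/p² = 3·0.70 / 0.30² = 23.33333

23.333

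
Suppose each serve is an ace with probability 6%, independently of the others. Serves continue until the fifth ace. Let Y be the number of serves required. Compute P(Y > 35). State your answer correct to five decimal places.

Needing more than 35 serves ⇔ fewer than 5 successes in the first 35. With X ~ Binomial(35, 0.06), P(Y > 35) = P(X ≤ 4).
  k=0: C(35,0)·0.06^0·0.94^35 = 0.1146766
  k=1: C(35,1)·0.06^1·0.94^34 = 0.2561924
  k=2: C(35,2)·0.06^2·0.94^33 = 0.2779961
  k=3: C(35,3)·0.06^3·0.94^32 = 0.1951887
  k=4: C(35,4)·0.06^4·0.94^31 = 0.0996708
P(X ≤ 4) = 0.9437247

0.94372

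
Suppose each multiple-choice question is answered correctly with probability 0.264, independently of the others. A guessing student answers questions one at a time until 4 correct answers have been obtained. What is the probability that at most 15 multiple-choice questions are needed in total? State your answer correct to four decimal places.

Finishing within 15 multiple-choice questions ⇔ at least 4 successes in the first 15. With X ~ Binomial(15, 0.264), P(Y ≤ 15) = 1 − P(X ≤ 3).
  k=0: C(15,0)·0.264^0·0.736^15 = 0.010073
  k=1: C(15,1)·0.264^1·0.736^14 = 0.054198
  k=2: C(15,2)·0.264^2·0.736^13 = 0.136085
  k=3: C(15,3)·0.264^3·0.736^12 = 0.211523
1 − 0.411879 = 0.588121

0.5881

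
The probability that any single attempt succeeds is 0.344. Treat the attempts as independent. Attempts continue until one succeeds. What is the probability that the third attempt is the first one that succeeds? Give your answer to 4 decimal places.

Geometric (trials to first success), p = 0.344.
P(Y = 3) = (1−p)^2 · p = 0.43034 · 0.344 = 0.148036

0.1480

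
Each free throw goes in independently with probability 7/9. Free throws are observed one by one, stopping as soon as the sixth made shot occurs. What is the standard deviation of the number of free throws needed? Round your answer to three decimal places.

Y = total free throws until the sixth success; negative binomial with r=6, p=0.777778.
SD(Y) = √[r(1−p)/p²] = √(2.20408) = 1.48461

1.485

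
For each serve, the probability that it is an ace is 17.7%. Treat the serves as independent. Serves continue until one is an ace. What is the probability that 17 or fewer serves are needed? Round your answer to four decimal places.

0.9635

Y = number of serves to the first success; geometric, p = 0.177.
P(Y ≤ 17) = 1 − (1−p)^17 = 1 − 0.036458 = 0.963542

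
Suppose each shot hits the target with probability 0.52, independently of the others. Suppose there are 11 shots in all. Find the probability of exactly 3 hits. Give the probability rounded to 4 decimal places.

0.0654

X ~ Binomial(n=11, p=0.52).
P(X=3) = C(11,3) · p^3 · (1−p)^8
= 165 · 0.14061 · 0.0028179 = 0.065377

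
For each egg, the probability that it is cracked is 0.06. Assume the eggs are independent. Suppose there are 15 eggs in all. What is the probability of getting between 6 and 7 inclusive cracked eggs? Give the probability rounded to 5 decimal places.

0.00014

X ~ Binomial(15, 0.06); P(6 ≤ X ≤ 7) = Σ C(15,k) p^k (1−p)^(15−k) over k:
  k=6: C(15,6)·0.06^6·0.94^9 = 0.0001338
  k=7: C(15,7)·0.06^7·0.94^8 = 0.0000110
Total = 0.0001448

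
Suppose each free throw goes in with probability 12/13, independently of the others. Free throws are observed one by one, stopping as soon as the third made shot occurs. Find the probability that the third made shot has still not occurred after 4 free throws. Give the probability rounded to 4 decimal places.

0.0320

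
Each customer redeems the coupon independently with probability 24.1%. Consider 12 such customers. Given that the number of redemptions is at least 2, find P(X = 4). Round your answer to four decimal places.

0.2231

X ~ Binomial(12, 0.241). Want P(X=4 | X≥2) = P(X=4) / P(X≥2).
P(X=4) = C(12,4)·0.241^4·0.759^8 = 0.183911
P(X≥2) = 1 − 0.036551 − 0.139270 = 0.824179
Ratio = 0.183911 / 0.824179 = 0.223144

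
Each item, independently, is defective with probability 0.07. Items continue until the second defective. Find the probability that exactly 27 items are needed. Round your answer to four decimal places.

Y = trial on which the second success occurs; negative binomial, r=2, p=0.07.
P(Y=27) = C(26,1) · p^2 · (1−p)^25
= 26 · 0.0049 · 0.16296 = 0.020761

0.0208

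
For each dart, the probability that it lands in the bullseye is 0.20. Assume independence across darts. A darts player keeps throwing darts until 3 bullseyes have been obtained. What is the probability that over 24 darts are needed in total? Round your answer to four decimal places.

Needing more than 24 darts ⇔ fewer than 3 successes in the first 24. With X ~ Binomial(24, 0.20), P(Y > 24) = P(X ≤ 2).
  k=0: C(24,0)·0.20^0·0.80^24 = 0.004722
  k=1: C(24,1)·0.20^1·0.80^23 = 0.028334
  k=2: C(24,2)·0.20^2·0.80^22 = 0.081461
P(X ≤ 2) = 0.114517

0.1145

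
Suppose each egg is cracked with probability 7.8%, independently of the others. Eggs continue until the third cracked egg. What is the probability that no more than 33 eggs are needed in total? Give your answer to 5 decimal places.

0.48090

Finishing within 33 eggs ⇔ at least 3 successes in the first 33. With X ~ Binomial(33, 0.078), P(Y ≤ 33) = 1 − P(X ≤ 2).
  k=0: C(33,0)·0.078^0·0.922^33 = 0.0685678
  k=1: C(33,1)·0.078^1·0.922^32 = 0.1914247
  k=2: C(33,2)·0.078^2·0.922^31 = 0.2591085
1 − 0.5191011 = 0.4808989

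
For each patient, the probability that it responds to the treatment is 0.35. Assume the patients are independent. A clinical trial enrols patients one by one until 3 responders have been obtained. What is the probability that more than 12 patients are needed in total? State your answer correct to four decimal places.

Needing more than 12 patients ⇔ fewer than 3 successes in the first 12. With X ~ Binomial(12, 0.35), P(Y > 12) = P(X ≤ 2).
  k=0: C(12,0)·0.35^0·0.65^12 = 0.005688
  k=1: C(12,1)·0.35^1·0.65^11 = 0.036753
  k=2: C(12,2)·0.35^2·0.65^10 = 0.108846
P(X ≤ 2) = 0.151288

0.1513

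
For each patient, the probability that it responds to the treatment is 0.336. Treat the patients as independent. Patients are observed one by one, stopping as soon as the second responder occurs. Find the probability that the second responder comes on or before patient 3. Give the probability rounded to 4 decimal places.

Finishing within 3 patients ⇔ at least 2 successes in the first 3. With X ~ Binomial(3, 0.336), P(Y ≤ 3) = 1 − P(X ≤ 1).
  k=0: C(3,0)·0.336^0·0.664^3 = 0.292755
  k=1: C(3,1)·0.336^1·0.664^2 = 0.444423
1 − 0.737178 = 0.262822

0.2628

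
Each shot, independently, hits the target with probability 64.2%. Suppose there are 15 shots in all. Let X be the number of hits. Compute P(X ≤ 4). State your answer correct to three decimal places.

0.003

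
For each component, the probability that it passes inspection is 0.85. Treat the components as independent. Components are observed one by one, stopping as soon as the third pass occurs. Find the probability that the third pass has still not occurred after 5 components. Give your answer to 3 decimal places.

0.027

Needing more than 5 components ⇔ fewer than 3 successes in the first 5. With X ~ Binomial(5, 0.85), P(Y > 5) = P(X ≤ 2).
  k=0: C(5,0)·0.85^0·0.15^5 = 0.00008
  k=1: C(5,1)·0.85^1·0.15^4 = 0.00215
  k=2: C(5,2)·0.85^2·0.15^3 = 0.02438
P(X ≤ 2) = 0.02661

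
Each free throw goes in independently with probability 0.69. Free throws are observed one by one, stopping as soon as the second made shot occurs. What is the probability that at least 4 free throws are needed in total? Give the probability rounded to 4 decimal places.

Needing more than 3 free throws ⇔ fewer than 2 successes in the first 3. With X ~ Binomial(3, 0.69), P(Y > 3) = P(X ≤ 1).
  k=0: C(3,0)·0.69^0·0.31^3 = 0.029791
  k=1: C(3,1)·0.69^1·0.31^2 = 0.198927
P(X ≤ 1) = 0.228718

0.2287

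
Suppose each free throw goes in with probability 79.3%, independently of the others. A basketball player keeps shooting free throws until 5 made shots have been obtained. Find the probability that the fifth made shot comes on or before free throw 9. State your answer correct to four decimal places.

0.9774

Finishing within 9 free throws ⇔ at least 5 successes in the first 9. With X ~ Binomial(9, 0.793), P(Y ≤ 9) = 1 − P(X ≤ 4).
  k=0: C(9,0)·0.793^0·0.207^9 = 0.000001
  k=1: C(9,1)·0.793^1·0.207^8 = 0.000024
  k=2: C(9,2)·0.793^2·0.207^7 = 0.000369
  k=3: C(9,3)·0.793^3·0.207^6 = 0.003295
  k=4: C(9,4)·0.793^4·0.207^5 = 0.018937
1 − 0.022626 = 0.977374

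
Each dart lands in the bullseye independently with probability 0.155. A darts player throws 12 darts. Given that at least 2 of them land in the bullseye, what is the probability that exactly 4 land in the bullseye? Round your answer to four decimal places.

0.1290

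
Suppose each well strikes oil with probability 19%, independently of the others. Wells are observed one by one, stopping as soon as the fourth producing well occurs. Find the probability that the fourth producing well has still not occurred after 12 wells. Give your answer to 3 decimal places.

0.820

Needing more than 12 wells ⇔ fewer than 4 successes in the first 12. With X ~ Binomial(12, 0.19), P(Y > 12) = P(X ≤ 3).
  k=0: C(12,0)·0.19^0·0.81^12 = 0.07977
  k=1: C(12,1)·0.19^1·0.81^11 = 0.22453
  k=2: C(12,2)·0.19^2·0.81^10 = 0.28967
  k=3: C(12,3)·0.19^3·0.81^9 = 0.22649
P(X ≤ 3) = 0.82045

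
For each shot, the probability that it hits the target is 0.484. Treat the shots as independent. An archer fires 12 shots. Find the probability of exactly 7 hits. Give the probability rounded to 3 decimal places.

0.180

X ~ Binomial(n=12, p=0.484).
P(X=7) = C(12,7) · p^7 · (1−p)^5
= 792 · 0.0062218 · 0.03658 = 0.18026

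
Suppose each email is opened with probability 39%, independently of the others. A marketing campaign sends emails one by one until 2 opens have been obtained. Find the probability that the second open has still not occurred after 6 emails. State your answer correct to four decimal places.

Needing more than 6 emails ⇔ fewer than 2 successes in the first 6. With X ~ Binomial(6, 0.39), P(Y > 6) = P(X ≤ 1).
  k=0: C(6,0)·0.39^0·0.61^6 = 0.051520
  k=1: C(6,1)·0.39^1·0.61^5 = 0.197636
P(X ≤ 1) = 0.249156

0.2492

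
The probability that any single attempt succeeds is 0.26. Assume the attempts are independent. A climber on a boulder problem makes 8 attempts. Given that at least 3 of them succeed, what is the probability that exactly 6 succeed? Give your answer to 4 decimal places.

X ~ Binomial(8, 0.26). Want P(X=6 | X≥3) = P(X=6) / P(X≥3).
P(X=6) = C(8,6)·0.26^6·0.74^2 = 0.004737
P(X≥3) = 1 − 0.089919 − 0.252747 − 0.310810 = 0.346524
Ratio = 0.004737 / 0.346524 = 0.013669

0.0137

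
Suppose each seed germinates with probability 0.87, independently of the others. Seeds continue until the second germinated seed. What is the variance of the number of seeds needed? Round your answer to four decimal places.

Y = total seeds until the second success; negative binomial with r=2, p=0.87.
Var(Y) = r(1−p)/p² = 2·0.13 / 0.87² = 0.343506

0.3435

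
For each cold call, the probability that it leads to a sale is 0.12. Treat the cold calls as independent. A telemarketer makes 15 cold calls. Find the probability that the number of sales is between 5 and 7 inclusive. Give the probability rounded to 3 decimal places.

0.026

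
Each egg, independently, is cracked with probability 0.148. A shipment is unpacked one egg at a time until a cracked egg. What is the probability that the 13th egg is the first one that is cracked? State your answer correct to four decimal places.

Geometric (trials to first success), p = 0.148.
P(Y = 13) = (1−p)^12 · p = 0.14631 · 0.148 = 0.021654

0.0217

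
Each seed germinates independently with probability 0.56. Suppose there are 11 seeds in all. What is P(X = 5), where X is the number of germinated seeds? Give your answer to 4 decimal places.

X ~ Binomial(n=11, p=0.56).
P(X=5) = C(11,5) · p^5 · (1−p)^6
= 462 · 0.055073 · 0.0072563 = 0.184628

0.1846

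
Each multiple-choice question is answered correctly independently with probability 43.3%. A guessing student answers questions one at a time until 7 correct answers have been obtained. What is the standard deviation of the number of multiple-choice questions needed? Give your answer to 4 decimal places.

Y = total multiple-choice questions until the seventh success; negative binomial with r=7, p=0.433.
SD(Y) = √[r(1−p)/p²] = √(21.169242) = 4.601004

4.6010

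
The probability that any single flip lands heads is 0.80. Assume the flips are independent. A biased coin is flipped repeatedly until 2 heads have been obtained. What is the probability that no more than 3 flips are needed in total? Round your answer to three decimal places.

Finishing within 3 flips ⇔ at least 2 successes in the first 3. With X ~ Binomial(3, 0.80), P(Y ≤ 3) = 1 − P(X ≤ 1).
  k=0: C(3,0)·0.80^0·0.20^3 = 0.00800
  k=1: C(3,1)·0.80^1·0.20^2 = 0.09600
1 − 0.10400 = 0.89600

0.896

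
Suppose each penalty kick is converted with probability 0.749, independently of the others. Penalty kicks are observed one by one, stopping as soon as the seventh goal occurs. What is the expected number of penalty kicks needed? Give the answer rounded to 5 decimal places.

Y = total penalty kicks until the seventh success; negative binomial with r=7, p=0.749.
E[Y] = r / p = 7 / 0.749 = 9.3457944

9.34579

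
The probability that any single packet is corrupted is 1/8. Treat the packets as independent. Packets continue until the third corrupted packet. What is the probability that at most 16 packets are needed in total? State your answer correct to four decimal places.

0.3229

Finishing within 16 packets ⇔ at least 3 successes in the first 16. With X ~ Binomial(16, 0.125), P(Y ≤ 16) = 1 − P(X ≤ 2).
  k=0: C(16,0)·0.125^0·0.875^16 = 0.118067
  k=1: C(16,1)·0.125^1·0.875^15 = 0.269868
  k=2: C(16,2)·0.125^2·0.875^14 = 0.289144
1 − 0.677079 = 0.322921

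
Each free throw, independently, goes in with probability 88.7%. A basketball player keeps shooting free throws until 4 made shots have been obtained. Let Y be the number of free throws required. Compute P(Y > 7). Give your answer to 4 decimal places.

Needing more than 7 free throws ⇔ fewer than 4 successes in the first 7. With X ~ Binomial(7, 0.887), P(Y > 7) = P(X ≤ 3).
  k=0: C(7,0)·0.887^0·0.113^7 = 0.000000
  k=1: C(7,1)·0.887^1·0.113^6 = 0.000013
  k=2: C(7,2)·0.887^2·0.113^5 = 0.000304
  k=3: C(7,3)·0.887^3·0.113^4 = 0.003982
P(X ≤ 3) = 0.004300

0.0043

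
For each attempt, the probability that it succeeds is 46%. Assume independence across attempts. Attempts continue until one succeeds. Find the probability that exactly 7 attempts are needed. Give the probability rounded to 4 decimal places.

0.0114

Geometric (trials to first success), p = 0.46.
P(Y = 7) = (1−p)^6 · p = 0.024795 · 0.46 = 0.011406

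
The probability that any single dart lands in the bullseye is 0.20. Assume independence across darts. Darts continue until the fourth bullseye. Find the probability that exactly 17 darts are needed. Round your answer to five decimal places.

0.04926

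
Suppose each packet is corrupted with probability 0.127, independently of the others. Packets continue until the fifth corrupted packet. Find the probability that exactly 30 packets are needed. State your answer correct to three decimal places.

0.026

Y = trial on which the fifth success occurs; negative binomial, r=5, p=0.127.
P(Y=30) = C(29,4) · p^5 · (1−p)^25
= 23751 · 3.3038e-05 · 0.033524 = 0.02631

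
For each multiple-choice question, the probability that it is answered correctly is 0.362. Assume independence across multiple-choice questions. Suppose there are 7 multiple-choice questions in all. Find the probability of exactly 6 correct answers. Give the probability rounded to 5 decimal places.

X ~ Binomial(n=7, p=0.362).
P(X=6) = C(7,6) · p^6 · (1−p)^1
= 7 · 0.0022504 · 0.638 = 0.0100501

0.01005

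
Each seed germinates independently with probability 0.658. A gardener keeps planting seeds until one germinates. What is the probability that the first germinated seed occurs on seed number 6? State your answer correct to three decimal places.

0.003

Geometric (trials to first success), p = 0.658.
P(Y = 6) = (1−p)^5 · p = 0.0046788 · 0.658 = 0.00308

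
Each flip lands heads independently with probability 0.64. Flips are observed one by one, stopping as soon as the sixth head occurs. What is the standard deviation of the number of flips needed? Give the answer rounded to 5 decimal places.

Y = total flips until the sixth success; negative binomial with r=6, p=0.64.
SD(Y) = √[r(1−p)/p²] = √(5.2734375) = 2.2963966

2.29640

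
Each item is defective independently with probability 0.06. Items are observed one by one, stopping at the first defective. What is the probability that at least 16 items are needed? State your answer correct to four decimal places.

0.3953

Y = number of items to the first success; geometric, p = 0.06.
P(Y > 15) = P(first 15 all fail) = (1−p)^15 = 0.395292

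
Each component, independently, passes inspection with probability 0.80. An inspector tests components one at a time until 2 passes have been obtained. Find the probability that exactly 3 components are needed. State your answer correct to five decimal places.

0.25600

Y = trial on which the second success occurs; negative binomial, r=2, p=0.80.
P(Y=3) = C(2,1) · p^2 · (1−p)^1
= 2 · 0.64 · 0.2 = 0.2560000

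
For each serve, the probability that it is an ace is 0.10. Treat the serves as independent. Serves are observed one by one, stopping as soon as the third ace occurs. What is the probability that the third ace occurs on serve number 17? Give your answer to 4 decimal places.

0.0275

Y = trial on which the third success occurs; negative binomial, r=3, p=0.10.
P(Y=17) = C(16,2) · p^3 · (1−p)^14
= 120 · 0.001 · 0.22877 = 0.027452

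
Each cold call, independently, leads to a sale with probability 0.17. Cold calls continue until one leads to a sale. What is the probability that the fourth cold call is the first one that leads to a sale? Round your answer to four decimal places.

0.0972

Geometric (trials to first success), p = 0.17.
P(Y = 4) = (1−p)^3 · p = 0.57179 · 0.17 = 0.097204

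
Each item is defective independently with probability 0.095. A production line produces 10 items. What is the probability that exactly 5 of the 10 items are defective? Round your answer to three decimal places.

0.001

X ~ Binomial(n=10, p=0.095).
P(X=5) = C(10,5) · p^5 · (1−p)^5
= 252 · 7.7378e-06 · 0.60708 = 0.00118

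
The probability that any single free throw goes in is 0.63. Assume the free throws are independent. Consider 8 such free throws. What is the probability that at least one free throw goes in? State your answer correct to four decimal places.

P(at least one) = 1 − P(none) = 1 − (1 − 0.63)^8
= 1 − 0.000351 = 0.999649

0.9996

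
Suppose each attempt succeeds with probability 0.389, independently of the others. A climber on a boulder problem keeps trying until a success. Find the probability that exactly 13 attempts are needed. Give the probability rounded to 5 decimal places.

0.00105

Geometric (trials to first success), p = 0.389.
P(Y = 13) = (1−p)^12 · p = 0.002707 · 0.389 = 0.0010530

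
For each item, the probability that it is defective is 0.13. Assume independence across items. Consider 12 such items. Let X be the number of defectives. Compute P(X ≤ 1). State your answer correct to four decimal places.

0.5252

X ~ Binomial(12, 0.13); P(X ≤ 1) = Σ C(12,k) p^k (1−p)^(12−k) over k:
  k=0: C(12,0)·0.13^0·0.87^12 = 0.188032
  k=1: C(12,1)·0.13^1·0.87^11 = 0.337160
Total = 0.525192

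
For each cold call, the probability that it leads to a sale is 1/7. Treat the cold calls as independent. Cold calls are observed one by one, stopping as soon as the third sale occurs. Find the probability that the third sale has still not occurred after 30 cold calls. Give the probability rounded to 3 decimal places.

0.177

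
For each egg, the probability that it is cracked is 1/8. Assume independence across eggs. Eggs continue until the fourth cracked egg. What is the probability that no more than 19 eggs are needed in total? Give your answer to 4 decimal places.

Finishing within 19 eggs ⇔ at least 4 successes in the first 19. With X ~ Binomial(19, 0.125), P(Y ≤ 19) = 1 − P(X ≤ 3).
  k=0: C(19,0)·0.125^0·0.875^19 = 0.079096
  k=1: C(19,1)·0.125^1·0.875^18 = 0.214688
  k=2: C(19,2)·0.125^2·0.875^17 = 0.276028
  k=3: C(19,3)·0.125^3·0.875^16 = 0.223451
1 − 0.793263 = 0.206737

0.2067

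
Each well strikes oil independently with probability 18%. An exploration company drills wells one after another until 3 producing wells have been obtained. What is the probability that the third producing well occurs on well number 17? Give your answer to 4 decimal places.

0.0435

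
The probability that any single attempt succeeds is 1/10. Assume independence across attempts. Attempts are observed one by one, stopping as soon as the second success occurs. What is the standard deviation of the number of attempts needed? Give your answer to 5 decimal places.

13.41641

Y = total attempts until the second success; negative binomial with r=2, p=0.10.
SD(Y) = √[r(1−p)/p²] = √(180.0000000) = 13.4164079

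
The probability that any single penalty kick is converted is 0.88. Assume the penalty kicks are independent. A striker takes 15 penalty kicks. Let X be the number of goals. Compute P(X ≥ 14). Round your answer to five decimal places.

X ~ Binomial(15, 0.88); P(X ≥ 14) = Σ C(15,k) p^k (1−p)^(15−k) over k:
  k=14: C(15,14)·0.88^14·0.12^1 = 0.3006283
  k=15: C(15,15)·0.88^15·0.12^0 = 0.1469739
Total = 0.4476022

0.44760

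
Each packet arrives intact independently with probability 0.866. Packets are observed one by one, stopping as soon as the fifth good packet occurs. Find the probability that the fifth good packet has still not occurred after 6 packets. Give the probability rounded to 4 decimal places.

0.1866

Needing more than 6 packets ⇔ fewer than 5 successes in the first 6. With X ~ Binomial(6, 0.866), P(Y > 6) = P(X ≤ 4).
  k=0: C(6,0)·0.866^0·0.134^6 = 0.000006
  k=1: C(6,1)·0.866^1·0.134^5 = 0.000224
  k=2: C(6,2)·0.866^2·0.134^4 = 0.003627
  k=3: C(6,3)·0.866^3·0.134^3 = 0.031253
  k=4: C(6,4)·0.866^4·0.134^2 = 0.151486
P(X ≤ 4) = 0.186597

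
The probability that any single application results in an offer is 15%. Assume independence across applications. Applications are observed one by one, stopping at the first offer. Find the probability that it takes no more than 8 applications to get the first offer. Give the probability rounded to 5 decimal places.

0.72751

Y = number of applications to the first success; geometric, p = 0.15.
P(Y ≤ 8) = 1 − (1−p)^8 = 1 − 0.2724905 = 0.7275095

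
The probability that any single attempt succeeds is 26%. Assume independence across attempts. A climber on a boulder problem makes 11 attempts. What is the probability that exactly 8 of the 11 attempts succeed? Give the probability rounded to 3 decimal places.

X ~ Binomial(n=11, p=0.26).
P(X=8) = C(11,8) · p^8 · (1−p)^3
= 165 · 2.0883e-05 · 0.40522 = 0.00140

0.001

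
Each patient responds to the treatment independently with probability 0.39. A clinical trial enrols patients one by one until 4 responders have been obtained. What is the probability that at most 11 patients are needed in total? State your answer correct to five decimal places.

0.67958

Finishing within 11 patients ⇔ at least 4 successes in the first 11. With X ~ Binomial(11, 0.39), P(Y ≤ 11) = 1 − P(X ≤ 3).
  k=0: C(11,0)·0.39^0·0.61^11 = 0.0043514
  k=1: C(11,1)·0.39^1·0.61^10 = 0.0306024
  k=2: C(11,2)·0.39^2·0.61^9 = 0.0978274
  k=3: C(11,3)·0.39^3·0.61^8 = 0.1876361
1 − 0.3204173 = 0.6795827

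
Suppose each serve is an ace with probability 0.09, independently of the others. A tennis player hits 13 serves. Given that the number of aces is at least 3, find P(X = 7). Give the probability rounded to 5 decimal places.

0.00044

X ~ Binomial(13, 0.09). Want P(X=7 | X≥3) = P(X=7) / P(X≥3).
P(X=7) = C(13,7)·0.09^7·0.91^6 = 0.0000466
P(X≥3) = 1 − 0.2934527 − 0.3772963 − 0.2238901 = 0.1053609
Ratio = 0.0000466 / 0.1053609 = 0.0004424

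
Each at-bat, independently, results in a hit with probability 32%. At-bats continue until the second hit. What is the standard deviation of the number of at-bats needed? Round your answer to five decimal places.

Y = total at-bats until the second success; negative binomial with r=2, p=0.32.
SD(Y) = √[r(1−p)/p²] = √(13.2812500) = 3.6443449

3.64434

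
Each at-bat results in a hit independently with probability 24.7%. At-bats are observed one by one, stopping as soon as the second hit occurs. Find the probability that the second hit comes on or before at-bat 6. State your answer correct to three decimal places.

0.459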